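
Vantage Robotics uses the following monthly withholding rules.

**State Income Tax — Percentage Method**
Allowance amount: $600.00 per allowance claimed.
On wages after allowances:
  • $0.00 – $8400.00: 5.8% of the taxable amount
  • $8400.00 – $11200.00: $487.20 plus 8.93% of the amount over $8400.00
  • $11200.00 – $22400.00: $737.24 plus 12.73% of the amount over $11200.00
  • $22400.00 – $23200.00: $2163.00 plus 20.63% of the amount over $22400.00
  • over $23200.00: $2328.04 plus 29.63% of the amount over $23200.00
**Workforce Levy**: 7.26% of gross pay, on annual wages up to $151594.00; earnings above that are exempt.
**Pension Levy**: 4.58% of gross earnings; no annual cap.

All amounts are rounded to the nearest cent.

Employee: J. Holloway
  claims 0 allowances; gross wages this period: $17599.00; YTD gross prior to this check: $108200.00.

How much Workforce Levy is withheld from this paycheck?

Workforce Levy: 7.26% × $17599.00 = $1277.69

$1277.69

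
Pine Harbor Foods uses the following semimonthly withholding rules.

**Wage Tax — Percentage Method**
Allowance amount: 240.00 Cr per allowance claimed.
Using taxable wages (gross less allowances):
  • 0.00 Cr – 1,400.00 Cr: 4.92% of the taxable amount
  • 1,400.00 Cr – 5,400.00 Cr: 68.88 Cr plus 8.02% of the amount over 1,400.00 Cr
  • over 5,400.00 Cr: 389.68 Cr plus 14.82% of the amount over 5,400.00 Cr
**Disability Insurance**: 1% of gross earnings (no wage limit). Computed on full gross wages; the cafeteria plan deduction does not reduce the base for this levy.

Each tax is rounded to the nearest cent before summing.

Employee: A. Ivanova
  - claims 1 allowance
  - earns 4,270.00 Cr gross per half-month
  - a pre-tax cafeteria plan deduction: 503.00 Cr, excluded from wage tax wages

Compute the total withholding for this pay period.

282.17 Cr

Wage Tax: taxable = 4,270.00 Cr − 503.00 Cr − 1×240.00 Cr = 3,527.00 Cr
  68.88 Cr + 8.02% × (3,527.00 Cr − 1,400.00 Cr) = 68.88 Cr + 8.02% × 2,127.00 Cr = 239.47 Cr
Disability Insurance: 1% × 4,270.00 Cr = 42.70 Cr
Total: 239.47 Cr + 42.70 Cr = 282.17 Cr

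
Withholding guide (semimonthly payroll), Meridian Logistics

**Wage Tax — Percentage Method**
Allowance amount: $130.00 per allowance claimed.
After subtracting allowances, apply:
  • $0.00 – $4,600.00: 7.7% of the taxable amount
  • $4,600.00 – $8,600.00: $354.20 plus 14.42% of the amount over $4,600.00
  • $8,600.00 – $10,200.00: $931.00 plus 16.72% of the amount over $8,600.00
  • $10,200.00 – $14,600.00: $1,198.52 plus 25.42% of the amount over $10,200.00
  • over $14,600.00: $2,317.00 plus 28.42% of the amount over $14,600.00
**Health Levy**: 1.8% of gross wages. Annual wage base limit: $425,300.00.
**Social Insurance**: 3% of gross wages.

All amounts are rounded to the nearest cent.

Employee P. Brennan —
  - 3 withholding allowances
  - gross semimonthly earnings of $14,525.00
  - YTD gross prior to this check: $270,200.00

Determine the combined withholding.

$2,896.00

Wage Tax: taxable = $14,525.00 − 3×$130.00 = $14,135.00
  $1,198.52 + 25.42% × ($14,135.00 − $10,200.00) = $1,198.52 + 25.42% × $3,935.00 = $2,198.80
Health Levy: 1.8% × $14,525.00 = $261.45
Social Insurance: 3% × $14,525.00 = $435.75
Total: $2,198.80 + $261.45 + $435.75 = $2,896.00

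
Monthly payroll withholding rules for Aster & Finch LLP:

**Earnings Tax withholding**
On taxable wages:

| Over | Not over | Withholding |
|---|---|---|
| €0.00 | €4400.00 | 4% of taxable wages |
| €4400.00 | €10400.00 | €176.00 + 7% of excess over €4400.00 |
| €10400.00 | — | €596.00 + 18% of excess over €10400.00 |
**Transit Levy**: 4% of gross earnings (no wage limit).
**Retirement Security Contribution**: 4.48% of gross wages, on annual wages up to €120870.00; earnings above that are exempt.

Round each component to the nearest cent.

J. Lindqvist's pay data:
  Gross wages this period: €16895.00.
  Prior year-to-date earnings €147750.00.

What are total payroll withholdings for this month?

Earnings Tax: taxable = €16895.00
  €596.00 + 18% × (€16895.00 − €10400.00) = €596.00 + 18% × €6495.00 = €1765.10
Transit Levy: 4% × €16895.00 = €675.80
Retirement Security Contribution: YTD €147750.00 ≥ cap €120870.00 → €0.00
Total: €1765.10 + €675.80 + €0.00 = €2440.90

€2440.90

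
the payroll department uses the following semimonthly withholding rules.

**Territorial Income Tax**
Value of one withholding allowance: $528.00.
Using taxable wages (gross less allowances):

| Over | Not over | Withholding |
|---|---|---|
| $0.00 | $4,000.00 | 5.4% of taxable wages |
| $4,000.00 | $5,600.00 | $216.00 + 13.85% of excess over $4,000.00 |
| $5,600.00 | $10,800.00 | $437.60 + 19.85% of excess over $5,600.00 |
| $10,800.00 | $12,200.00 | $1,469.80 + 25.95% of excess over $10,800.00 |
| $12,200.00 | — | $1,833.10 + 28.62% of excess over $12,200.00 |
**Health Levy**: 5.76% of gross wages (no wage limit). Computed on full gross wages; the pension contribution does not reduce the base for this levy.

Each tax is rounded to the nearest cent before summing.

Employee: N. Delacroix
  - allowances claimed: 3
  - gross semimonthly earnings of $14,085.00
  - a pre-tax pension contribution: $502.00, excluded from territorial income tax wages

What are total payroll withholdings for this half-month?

Territorial Income Tax: taxable = $14,085.00 − $502.00 − 3×$528.00 = $11,999.00
  $1,469.80 + 25.95% × ($11,999.00 − $10,800.00) = $1,469.80 + 25.95% × $1,199.00 = $1,780.94
Health Levy: 5.76% × $14,085.00 = $811.30
Total: $1,780.94 + $811.30 = $2,592.24

$2,592.24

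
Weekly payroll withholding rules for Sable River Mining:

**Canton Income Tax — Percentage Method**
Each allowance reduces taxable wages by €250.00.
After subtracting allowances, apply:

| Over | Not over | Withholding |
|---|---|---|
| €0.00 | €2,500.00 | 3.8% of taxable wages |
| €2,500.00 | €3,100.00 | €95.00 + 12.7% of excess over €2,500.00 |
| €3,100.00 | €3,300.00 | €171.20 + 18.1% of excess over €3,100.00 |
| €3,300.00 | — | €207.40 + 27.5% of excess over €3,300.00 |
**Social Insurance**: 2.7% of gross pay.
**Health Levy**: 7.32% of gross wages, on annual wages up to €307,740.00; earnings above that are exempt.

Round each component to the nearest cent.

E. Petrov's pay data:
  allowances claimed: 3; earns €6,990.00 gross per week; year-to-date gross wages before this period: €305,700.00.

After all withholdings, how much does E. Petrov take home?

€5,636.04

Canton Income Tax: taxable = €6,990.00 − 3×€250.00 = €6,240.00
  €207.40 + 27.5% × (€6,240.00 − €3,300.00) = €207.40 + 27.5% × €2,940.00 = €1,015.90
Social Insurance: 2.7% × €6,990.00 = €188.73
Health Levy: cap €307,740.00 − YTD €305,700.00 = €2,040.00 subject; 7.32% × €2,040.00 = €149.33
Total withheld: €1,015.90 + €188.73 + €149.33 = €1,353.96
Net pay: €6,990.00 − €1,353.96 = €5,636.04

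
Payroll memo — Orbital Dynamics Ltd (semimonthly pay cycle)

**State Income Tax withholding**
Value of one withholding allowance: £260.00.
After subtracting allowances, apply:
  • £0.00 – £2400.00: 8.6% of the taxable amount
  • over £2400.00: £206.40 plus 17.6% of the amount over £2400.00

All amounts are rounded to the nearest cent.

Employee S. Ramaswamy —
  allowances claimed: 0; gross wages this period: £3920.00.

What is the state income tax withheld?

£473.92

State Income Tax: taxable = £3920.00
  £206.40 + 17.6% × (£3920.00 − £2400.00) = £206.40 + 17.6% × £1520.00 = £473.92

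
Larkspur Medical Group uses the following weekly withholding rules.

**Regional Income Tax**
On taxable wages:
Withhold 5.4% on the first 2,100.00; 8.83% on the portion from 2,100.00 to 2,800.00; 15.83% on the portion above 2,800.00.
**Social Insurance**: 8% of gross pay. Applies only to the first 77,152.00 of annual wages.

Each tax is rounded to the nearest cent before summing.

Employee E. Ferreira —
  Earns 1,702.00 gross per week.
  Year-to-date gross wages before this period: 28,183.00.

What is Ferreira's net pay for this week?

Regional Income Tax: taxable = 1,702.00
  5.4% × 1,702.00 = 91.91
Social Insurance: 8% × 1,702.00 = 136.16
Total withheld: 91.91 + 136.16 = 228.07
Net pay: 1,702.00 − 228.07 = 1,473.93

1,473.93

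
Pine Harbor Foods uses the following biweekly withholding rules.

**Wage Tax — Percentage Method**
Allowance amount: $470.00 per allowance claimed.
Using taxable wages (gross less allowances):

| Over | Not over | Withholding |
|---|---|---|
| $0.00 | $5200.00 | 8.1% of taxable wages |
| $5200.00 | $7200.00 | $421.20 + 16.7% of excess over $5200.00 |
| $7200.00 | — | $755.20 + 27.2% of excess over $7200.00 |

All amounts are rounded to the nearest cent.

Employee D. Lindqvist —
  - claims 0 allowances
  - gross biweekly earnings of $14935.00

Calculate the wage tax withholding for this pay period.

$2859.12

Wage Tax: taxable = $14935.00
  $755.20 + 27.2% × ($14935.00 − $7200.00) = $755.20 + 27.2% × $7735.00 = $2859.12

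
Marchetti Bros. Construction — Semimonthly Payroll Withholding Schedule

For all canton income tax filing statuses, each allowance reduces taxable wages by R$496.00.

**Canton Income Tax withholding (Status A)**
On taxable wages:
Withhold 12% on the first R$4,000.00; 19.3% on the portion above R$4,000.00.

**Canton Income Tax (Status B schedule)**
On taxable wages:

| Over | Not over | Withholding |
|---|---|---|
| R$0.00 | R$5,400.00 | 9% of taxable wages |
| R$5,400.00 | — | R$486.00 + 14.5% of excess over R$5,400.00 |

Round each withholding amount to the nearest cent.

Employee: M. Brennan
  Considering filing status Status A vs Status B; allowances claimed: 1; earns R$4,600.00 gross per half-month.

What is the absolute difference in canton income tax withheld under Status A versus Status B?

R$130.71

Canton Income Tax (Status A): taxable = R$4,600.00 − 1×R$496.00 = R$4,104.00
  R$480.00 + 19.3% × (R$4,104.00 − R$4,000.00) = R$480.00 + 19.3% × R$104.00 = R$500.07
Canton Income Tax (Status B): taxable = R$4,600.00 − 1×R$496.00 = R$4,104.00
  9% × R$4,104.00 = R$369.36
Difference: |R$500.07 − R$369.36| = R$130.71 (higher under Status A)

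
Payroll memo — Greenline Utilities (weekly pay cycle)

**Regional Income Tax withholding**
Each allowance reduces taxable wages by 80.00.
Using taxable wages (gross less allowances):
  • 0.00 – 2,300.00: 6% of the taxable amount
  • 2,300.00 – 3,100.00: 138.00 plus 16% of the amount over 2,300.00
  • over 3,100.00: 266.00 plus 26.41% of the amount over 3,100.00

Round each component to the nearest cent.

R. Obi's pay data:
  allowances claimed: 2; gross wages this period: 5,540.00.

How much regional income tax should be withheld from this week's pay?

868.15

Regional Income Tax: taxable = 5,540.00 − 2×80.00 = 5,380.00
  266.00 + 26.41% × (5,380.00 − 3,100.00) = 266.00 + 26.41% × 2,280.00 = 868.15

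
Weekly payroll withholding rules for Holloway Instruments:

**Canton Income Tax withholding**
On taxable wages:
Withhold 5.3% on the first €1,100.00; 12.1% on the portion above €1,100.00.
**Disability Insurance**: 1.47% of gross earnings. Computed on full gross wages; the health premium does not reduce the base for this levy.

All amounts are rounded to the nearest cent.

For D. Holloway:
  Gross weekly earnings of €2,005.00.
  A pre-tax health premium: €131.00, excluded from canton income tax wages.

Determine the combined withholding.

Canton Income Tax: taxable = €2,005.00 − €131.00 = €1,874.00
  €58.30 + 12.1% × (€1,874.00 − €1,100.00) = €58.30 + 12.1% × €774.00 = €151.95
Disability Insurance: 1.47% × €2,005.00 = €29.47
Total: €151.95 + €29.47 = €181.42

€181.42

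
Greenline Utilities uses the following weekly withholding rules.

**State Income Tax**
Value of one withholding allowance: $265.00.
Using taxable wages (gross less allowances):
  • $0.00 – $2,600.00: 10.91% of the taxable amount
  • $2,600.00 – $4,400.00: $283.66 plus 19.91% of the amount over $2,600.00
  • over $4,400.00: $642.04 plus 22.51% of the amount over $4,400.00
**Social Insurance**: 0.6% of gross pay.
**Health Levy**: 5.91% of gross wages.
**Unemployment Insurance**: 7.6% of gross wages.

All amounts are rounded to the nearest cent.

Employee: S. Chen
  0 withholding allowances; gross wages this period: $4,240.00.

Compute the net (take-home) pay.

$3,031.56

State Income Tax: taxable = $4,240.00
  $283.66 + 19.91% × ($4,240.00 − $2,600.00) = $283.66 + 19.91% × $1,640.00 = $610.18
Social Insurance: 0.6% × $4,240.00 = $25.44
Health Levy: 5.91% × $4,240.00 = $250.58
Unemployment Insurance: 7.6% × $4,240.00 = $322.24
Total withheld: $610.18 + $25.44 + $250.58 + $322.24 = $1,208.44
Net pay: $4,240.00 − $1,208.44 = $3,031.56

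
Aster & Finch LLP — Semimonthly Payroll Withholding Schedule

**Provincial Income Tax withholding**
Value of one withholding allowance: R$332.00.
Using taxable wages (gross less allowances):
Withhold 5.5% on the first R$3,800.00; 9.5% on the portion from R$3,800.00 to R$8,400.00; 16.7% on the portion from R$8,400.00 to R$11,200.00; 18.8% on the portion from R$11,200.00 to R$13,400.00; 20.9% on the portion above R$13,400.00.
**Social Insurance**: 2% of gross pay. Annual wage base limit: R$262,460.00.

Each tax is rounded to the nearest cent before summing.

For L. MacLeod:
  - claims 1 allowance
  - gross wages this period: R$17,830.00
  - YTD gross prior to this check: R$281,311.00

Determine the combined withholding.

R$2,383.68

Provincial Income Tax: taxable = R$17,830.00 − 1×R$332.00 = R$17,498.00
  R$1,527.20 + 20.9% × (R$17,498.00 − R$13,400.00) = R$1,527.20 + 20.9% × R$4,098.00 = R$2,383.68
Social Insurance: YTD R$281,311.00 ≥ cap R$262,460.00 → R$0.00
Total: R$2,383.68 + R$0.00 = R$2,383.68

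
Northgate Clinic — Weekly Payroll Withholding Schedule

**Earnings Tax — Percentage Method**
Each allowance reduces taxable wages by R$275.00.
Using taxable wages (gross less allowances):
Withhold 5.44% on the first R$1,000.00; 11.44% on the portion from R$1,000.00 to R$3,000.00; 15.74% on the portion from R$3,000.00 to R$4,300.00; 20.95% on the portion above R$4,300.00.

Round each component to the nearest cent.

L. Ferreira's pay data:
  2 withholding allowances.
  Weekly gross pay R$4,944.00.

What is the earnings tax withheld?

R$507.51

Earnings Tax: taxable = R$4,944.00 − 2×R$275.00 = R$4,394.00
  R$487.82 + 20.95% × (R$4,394.00 − R$4,300.00) = R$487.82 + 20.95% × R$94.00 = R$507.51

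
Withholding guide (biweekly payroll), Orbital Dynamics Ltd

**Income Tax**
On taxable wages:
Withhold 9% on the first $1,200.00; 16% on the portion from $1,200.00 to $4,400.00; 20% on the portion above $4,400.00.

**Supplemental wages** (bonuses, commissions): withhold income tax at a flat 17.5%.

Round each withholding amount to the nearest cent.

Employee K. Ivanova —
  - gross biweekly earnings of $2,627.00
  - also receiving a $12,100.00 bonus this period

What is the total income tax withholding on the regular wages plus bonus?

$2,453.82

Income Tax: taxable = $2,627.00
  $108.00 + 16% × ($2,627.00 − $1,200.00) = $108.00 + 16% × $1,427.00 = $336.32
Supplemental (17.5% flat on bonus): 17.5% × $12,100.00 = $2,117.50
Total income tax: $336.32 + $2,117.50 = $2,453.82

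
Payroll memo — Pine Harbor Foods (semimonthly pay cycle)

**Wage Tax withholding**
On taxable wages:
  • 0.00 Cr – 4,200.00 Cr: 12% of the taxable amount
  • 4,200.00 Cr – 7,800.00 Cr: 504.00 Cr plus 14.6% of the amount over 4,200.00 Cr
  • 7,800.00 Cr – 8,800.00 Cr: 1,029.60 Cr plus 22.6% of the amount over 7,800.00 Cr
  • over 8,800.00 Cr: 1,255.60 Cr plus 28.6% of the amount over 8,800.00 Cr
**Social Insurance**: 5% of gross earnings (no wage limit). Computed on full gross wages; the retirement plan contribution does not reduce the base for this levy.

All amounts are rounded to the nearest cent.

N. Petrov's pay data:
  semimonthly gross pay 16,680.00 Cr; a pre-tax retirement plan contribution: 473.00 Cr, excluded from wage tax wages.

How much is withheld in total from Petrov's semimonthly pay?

Wage Tax: taxable = 16,680.00 Cr − 473.00 Cr = 16,207.00 Cr
  1,255.60 Cr + 28.6% × (16,207.00 Cr − 8,800.00 Cr) = 1,255.60 Cr + 28.6% × 7,407.00 Cr = 3,374.00 Cr
Social Insurance: 5% × 16,680.00 Cr = 834.00 Cr
Total: 3,374.00 Cr + 834.00 Cr = 4,208.00 Cr

4,208.00 Cr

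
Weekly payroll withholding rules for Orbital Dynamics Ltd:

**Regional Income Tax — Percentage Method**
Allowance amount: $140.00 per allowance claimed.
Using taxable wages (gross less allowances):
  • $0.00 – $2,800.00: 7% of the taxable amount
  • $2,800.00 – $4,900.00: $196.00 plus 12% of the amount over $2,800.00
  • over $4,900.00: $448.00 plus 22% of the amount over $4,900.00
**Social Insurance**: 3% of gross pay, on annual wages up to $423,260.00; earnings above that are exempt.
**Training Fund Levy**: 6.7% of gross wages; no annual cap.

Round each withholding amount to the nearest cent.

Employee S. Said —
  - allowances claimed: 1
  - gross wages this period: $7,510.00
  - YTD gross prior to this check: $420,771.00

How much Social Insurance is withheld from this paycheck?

$74.67

Social Insurance: cap $423,260.00 − YTD $420,771.00 = $2,489.00 subject; 3% × $2,489.00 = $74.67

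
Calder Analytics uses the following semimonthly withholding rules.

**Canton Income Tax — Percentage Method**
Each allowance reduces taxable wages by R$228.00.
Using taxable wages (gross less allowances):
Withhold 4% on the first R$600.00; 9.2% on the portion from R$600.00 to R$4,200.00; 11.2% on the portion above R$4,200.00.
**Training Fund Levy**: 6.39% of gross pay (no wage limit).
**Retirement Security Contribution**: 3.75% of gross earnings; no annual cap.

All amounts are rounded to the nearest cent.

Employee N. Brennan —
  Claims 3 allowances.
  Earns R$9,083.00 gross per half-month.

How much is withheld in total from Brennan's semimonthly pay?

Canton Income Tax: taxable = R$9,083.00 − 3×R$228.00 = R$8,399.00
  R$355.20 + 11.2% × (R$8,399.00 − R$4,200.00) = R$355.20 + 11.2% × R$4,199.00 = R$825.49
Training Fund Levy: 6.39% × R$9,083.00 = R$580.40
Retirement Security Contribution: 3.75% × R$9,083.00 = R$340.61
Total: R$825.49 + R$580.40 + R$340.61 = R$1,746.50

R$1,746.50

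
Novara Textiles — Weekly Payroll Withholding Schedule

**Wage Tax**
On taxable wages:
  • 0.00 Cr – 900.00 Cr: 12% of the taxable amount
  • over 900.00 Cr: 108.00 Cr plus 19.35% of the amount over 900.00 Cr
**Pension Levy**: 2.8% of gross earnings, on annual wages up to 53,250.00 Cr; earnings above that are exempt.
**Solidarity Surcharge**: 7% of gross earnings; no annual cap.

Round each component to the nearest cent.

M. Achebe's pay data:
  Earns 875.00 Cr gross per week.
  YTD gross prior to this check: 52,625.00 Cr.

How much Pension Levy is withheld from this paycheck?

Pension Levy: cap 53,250.00 Cr − YTD 52,625.00 Cr = 625.00 Cr subject; 2.8% × 625.00 Cr = 17.50 Cr

17.50 Cr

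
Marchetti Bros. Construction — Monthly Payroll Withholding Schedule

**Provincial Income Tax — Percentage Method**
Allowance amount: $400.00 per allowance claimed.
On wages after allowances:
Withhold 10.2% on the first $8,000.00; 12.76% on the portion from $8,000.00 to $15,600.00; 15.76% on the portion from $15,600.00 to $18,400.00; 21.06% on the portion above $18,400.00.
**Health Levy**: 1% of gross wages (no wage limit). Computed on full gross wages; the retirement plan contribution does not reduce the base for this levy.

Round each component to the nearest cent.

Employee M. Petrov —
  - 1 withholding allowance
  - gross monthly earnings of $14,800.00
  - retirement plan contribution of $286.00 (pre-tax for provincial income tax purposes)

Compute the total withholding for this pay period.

Provincial Income Tax: taxable = $14,800.00 − $286.00 − 1×$400.00 = $14,114.00
  $816.00 + 12.76% × ($14,114.00 − $8,000.00) = $816.00 + 12.76% × $6,114.00 = $1,596.15
Health Levy: 1% × $14,800.00 = $148.00
Total: $1,596.15 + $148.00 = $1,744.15

$1,744.15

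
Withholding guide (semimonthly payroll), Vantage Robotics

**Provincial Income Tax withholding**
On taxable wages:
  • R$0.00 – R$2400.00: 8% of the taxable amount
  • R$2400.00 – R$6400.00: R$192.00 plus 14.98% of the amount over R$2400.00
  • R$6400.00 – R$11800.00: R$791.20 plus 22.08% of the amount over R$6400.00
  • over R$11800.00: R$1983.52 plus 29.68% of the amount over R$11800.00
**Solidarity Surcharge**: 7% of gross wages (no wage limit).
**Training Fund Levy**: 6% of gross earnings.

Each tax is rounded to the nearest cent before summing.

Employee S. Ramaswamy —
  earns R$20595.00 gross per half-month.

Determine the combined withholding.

Provincial Income Tax: taxable = R$20595.00
  R$1983.52 + 29.68% × (R$20595.00 − R$11800.00) = R$1983.52 + 29.68% × R$8795.00 = R$4593.88
Solidarity Surcharge: 7% × R$20595.00 = R$1441.65
Training Fund Levy: 6% × R$20595.00 = R$1235.70
Total: R$4593.88 + R$1441.65 + R$1235.70 = R$7271.23

R$7271.23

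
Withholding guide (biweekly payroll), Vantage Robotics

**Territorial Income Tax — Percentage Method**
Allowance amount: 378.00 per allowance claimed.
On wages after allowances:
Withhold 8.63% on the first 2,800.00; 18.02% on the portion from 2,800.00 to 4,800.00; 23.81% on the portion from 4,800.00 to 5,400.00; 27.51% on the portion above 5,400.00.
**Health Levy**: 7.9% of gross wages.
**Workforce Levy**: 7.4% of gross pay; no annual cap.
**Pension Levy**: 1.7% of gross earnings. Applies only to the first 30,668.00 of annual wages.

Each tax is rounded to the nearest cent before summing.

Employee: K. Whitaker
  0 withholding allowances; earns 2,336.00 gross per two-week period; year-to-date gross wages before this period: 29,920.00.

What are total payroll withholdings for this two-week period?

571.72

Territorial Income Tax: taxable = 2,336.00
  8.63% × 2,336.00 = 201.60
Health Levy: 7.9% × 2,336.00 = 184.54
Workforce Levy: 7.4% × 2,336.00 = 172.86
Pension Levy: cap 30,668.00 − YTD 29,920.00 = 748.00 subject; 1.7% × 748.00 = 12.72
Total: 201.60 + 184.54 + 172.86 + 12.72 = 571.72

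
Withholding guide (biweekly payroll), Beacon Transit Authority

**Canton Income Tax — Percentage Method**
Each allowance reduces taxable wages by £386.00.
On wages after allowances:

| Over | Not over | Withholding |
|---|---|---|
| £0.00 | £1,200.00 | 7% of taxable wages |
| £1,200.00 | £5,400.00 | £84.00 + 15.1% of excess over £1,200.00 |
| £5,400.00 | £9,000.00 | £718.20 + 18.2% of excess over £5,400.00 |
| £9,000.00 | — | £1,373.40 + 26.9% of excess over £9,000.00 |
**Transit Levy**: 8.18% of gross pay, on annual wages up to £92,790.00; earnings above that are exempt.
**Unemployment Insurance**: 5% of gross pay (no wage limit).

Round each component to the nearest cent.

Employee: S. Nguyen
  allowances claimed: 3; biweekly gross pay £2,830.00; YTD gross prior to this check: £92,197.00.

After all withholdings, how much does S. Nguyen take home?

Canton Income Tax: taxable = £2,830.00 − 3×£386.00 = £1,672.00
  £84.00 + 15.1% × (£1,672.00 − £1,200.00) = £84.00 + 15.1% × £472.00 = £155.27
Transit Levy: cap £92,790.00 − YTD £92,197.00 = £593.00 subject; 8.18% × £593.00 = £48.51
Unemployment Insurance: 5% × £2,830.00 = £141.50
Total withheld: £155.27 + £48.51 + £141.50 = £345.28
Net pay: £2,830.00 − £345.28 = £2,484.72

£2,484.72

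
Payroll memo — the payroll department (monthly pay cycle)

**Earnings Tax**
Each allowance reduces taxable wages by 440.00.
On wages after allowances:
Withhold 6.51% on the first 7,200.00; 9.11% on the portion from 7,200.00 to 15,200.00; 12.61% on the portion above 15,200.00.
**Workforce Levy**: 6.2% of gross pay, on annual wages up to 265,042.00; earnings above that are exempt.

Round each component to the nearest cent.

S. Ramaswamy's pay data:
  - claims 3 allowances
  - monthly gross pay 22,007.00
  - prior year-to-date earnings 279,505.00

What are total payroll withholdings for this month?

1,889.43

Earnings Tax: taxable = 22,007.00 − 3×440.00 = 20,687.00
  1,197.52 + 12.61% × (20,687.00 − 15,200.00) = 1,197.52 + 12.61% × 5,487.00 = 1,889.43
Workforce Levy: YTD 279,505.00 ≥ cap 265,042.00 → 0.00
Total: 1,889.43 + 0.00 = 1,889.43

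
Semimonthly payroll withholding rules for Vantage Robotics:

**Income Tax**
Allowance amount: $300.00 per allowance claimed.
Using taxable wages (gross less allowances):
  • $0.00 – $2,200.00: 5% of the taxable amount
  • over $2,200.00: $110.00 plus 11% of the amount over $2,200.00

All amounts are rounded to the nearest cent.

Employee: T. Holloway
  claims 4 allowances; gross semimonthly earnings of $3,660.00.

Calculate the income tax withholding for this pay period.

$138.60

Income Tax: taxable = $3,660.00 − 4×$300.00 = $2,460.00
  $110.00 + 11% × ($2,460.00 − $2,200.00) = $110.00 + 11% × $260.00 = $138.60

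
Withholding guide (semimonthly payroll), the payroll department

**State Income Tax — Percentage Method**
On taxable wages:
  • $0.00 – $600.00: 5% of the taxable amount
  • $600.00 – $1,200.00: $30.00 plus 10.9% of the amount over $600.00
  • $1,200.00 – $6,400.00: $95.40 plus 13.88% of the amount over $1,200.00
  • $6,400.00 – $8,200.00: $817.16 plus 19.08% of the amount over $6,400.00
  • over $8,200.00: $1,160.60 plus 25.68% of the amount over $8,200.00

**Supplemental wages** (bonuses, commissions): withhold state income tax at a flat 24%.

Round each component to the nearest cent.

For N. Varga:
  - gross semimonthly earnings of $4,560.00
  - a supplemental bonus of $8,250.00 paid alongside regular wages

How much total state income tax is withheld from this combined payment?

$2,541.77

State Income Tax: taxable = $4,560.00
  $95.40 + 13.88% × ($4,560.00 − $1,200.00) = $95.40 + 13.88% × $3,360.00 = $561.77
Supplemental (24% flat on bonus): 24% × $8,250.00 = $1,980.00
Total state income tax: $561.77 + $1,980.00 = $2,541.77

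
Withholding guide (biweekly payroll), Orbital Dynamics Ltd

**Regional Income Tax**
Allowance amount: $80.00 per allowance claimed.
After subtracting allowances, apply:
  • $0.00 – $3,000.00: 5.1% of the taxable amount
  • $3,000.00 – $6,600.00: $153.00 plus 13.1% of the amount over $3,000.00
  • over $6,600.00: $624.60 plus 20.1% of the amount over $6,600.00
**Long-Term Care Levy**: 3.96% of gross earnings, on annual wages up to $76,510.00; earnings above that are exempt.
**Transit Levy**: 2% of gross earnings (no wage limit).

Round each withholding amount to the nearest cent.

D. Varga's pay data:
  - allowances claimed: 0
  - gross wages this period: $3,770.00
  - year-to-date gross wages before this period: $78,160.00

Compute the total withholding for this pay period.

$329.27

Regional Income Tax: taxable = $3,770.00
  $153.00 + 13.1% × ($3,770.00 − $3,000.00) = $153.00 + 13.1% × $770.00 = $253.87
Long-Term Care Levy: YTD $78,160.00 ≥ cap $76,510.00 → $0.00
Transit Levy: 2% × $3,770.00 = $75.40
Total: $253.87 + $0.00 + $75.40 = $329.27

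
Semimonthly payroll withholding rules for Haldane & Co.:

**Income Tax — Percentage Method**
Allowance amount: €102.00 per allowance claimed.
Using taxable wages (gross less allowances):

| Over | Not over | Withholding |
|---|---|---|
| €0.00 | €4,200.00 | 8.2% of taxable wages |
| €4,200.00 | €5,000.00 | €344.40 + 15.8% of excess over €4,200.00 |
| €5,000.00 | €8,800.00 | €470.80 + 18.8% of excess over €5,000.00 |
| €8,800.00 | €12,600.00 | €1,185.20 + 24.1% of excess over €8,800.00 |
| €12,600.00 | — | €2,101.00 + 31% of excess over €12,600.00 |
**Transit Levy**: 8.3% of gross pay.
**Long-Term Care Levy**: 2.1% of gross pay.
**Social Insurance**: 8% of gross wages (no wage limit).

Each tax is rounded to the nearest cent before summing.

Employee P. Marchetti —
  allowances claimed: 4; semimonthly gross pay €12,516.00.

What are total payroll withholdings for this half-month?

€4,285.38

Income Tax: taxable = €12,516.00 − 4×€102.00 = €12,108.00
  €1,185.20 + 24.1% × (€12,108.00 − €8,800.00) = €1,185.20 + 24.1% × €3,308.00 = €1,982.43
Transit Levy: 8.3% × €12,516.00 = €1,038.83
Long-Term Care Levy: 2.1% × €12,516.00 = €262.84
Social Insurance: 8% × €12,516.00 = €1,001.28
Total: €1,982.43 + €1,038.83 + €262.84 + €1,001.28 = €4,285.38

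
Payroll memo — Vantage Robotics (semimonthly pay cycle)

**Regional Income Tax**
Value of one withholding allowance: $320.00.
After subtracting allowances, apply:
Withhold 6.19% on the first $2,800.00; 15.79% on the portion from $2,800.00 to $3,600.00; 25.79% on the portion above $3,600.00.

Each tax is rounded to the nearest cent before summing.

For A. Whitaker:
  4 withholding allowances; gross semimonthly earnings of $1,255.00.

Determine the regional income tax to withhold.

$0.00

Regional Income Tax: taxable = $1,255.00 − 4×$320.00 = $-25.00
  Taxable ≤ 0 → $0.00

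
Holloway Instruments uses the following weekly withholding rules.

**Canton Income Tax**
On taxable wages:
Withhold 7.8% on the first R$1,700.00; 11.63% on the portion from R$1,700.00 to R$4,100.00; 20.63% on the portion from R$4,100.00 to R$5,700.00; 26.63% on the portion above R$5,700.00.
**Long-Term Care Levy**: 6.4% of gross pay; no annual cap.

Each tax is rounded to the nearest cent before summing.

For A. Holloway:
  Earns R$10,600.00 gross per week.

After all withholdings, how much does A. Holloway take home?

R$7,874.93

Canton Income Tax: taxable = R$10,600.00
  R$741.80 + 26.63% × (R$10,600.00 − R$5,700.00) = R$741.80 + 26.63% × R$4,900.00 = R$2,046.67
Long-Term Care Levy: 6.4% × R$10,600.00 = R$678.40
Total withheld: R$2,046.67 + R$678.40 = R$2,725.07
Net pay: R$10,600.00 − R$2,725.07 = R$7,874.93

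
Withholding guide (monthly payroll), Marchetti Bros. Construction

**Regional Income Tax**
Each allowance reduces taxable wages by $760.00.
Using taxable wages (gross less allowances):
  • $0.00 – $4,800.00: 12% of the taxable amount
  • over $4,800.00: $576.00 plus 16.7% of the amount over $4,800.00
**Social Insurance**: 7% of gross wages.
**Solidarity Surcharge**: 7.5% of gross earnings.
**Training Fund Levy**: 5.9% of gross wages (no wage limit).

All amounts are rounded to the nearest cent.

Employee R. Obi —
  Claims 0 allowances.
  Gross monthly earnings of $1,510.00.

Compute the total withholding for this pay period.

$489.24

Regional Income Tax: taxable = $1,510.00
  12% × $1,510.00 = $181.20
Social Insurance: 7% × $1,510.00 = $105.70
Solidarity Surcharge: 7.5% × $1,510.00 = $113.25
Training Fund Levy: 5.9% × $1,510.00 = $89.09
Total: $181.20 + $105.70 + $113.25 + $89.09 = $489.24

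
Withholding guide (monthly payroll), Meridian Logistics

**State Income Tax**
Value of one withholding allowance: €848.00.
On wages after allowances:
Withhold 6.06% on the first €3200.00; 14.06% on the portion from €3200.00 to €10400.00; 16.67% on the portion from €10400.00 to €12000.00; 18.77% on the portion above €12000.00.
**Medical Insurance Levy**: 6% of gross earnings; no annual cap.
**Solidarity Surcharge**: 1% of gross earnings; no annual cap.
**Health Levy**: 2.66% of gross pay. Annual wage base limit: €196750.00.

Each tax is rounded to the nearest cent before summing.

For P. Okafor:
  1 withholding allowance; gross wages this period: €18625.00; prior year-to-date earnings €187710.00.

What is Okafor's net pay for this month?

€14523.49

State Income Tax: taxable = €18625.00 − 1×€848.00 = €17777.00
  €1472.96 + 18.77% × (€17777.00 − €12000.00) = €1472.96 + 18.77% × €5777.00 = €2557.30
Medical Insurance Levy: 6% × €18625.00 = €1117.50
Solidarity Surcharge: 1% × €18625.00 = €186.25
Health Levy: cap €196750.00 − YTD €187710.00 = €9040.00 subject; 2.66% × €9040.00 = €240.46
Total withheld: €2557.30 + €1117.50 + €186.25 + €240.46 = €4101.51
Net pay: €18625.00 − €4101.51 = €14523.49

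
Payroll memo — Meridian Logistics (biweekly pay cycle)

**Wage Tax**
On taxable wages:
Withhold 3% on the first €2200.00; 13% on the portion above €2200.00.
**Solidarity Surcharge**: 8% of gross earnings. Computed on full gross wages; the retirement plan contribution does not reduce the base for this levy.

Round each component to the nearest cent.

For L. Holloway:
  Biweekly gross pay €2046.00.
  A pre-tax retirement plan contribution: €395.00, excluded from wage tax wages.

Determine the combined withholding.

€213.21

Wage Tax: taxable = €2046.00 − €395.00 = €1651.00
  3% × €1651.00 = €49.53
Solidarity Surcharge: 8% × €2046.00 = €163.68
Total: €49.53 + €163.68 = €213.21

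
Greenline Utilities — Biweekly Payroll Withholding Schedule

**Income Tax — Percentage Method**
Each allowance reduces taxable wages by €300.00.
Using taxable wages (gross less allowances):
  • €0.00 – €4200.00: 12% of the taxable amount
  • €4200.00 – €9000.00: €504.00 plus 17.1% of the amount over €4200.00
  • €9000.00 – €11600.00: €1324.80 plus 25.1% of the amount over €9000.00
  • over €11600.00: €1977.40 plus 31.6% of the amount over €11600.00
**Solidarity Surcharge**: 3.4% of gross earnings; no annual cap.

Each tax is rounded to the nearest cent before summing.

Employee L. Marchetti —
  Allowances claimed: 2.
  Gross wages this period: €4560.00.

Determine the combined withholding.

Income Tax: taxable = €4560.00 − 2×€300.00 = €3960.00
  12% × €3960.00 = €475.20
Solidarity Surcharge: 3.4% × €4560.00 = €155.04
Total: €475.20 + €155.04 = €630.24

€630.24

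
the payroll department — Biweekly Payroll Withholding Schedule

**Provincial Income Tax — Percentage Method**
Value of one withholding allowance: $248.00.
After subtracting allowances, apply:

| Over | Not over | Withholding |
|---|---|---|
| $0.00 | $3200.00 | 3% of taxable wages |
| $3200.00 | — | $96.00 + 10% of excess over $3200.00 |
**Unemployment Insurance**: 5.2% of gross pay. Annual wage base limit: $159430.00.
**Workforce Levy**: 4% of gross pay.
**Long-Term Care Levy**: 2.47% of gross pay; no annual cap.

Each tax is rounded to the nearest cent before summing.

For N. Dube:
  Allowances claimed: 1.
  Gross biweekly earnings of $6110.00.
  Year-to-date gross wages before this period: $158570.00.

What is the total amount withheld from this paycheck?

$802.24

Provincial Income Tax: taxable = $6110.00 − 1×$248.00 = $5862.00
  $96.00 + 10% × ($5862.00 − $3200.00) = $96.00 + 10% × $2662.00 = $362.20
Unemployment Insurance: cap $159430.00 − YTD $158570.00 = $860.00 subject; 5.2% × $860.00 = $44.72
Workforce Levy: 4% × $6110.00 = $244.40
Long-Term Care Levy: 2.47% × $6110.00 = $150.92
Total: $362.20 + $44.72 + $244.40 + $150.92 = $802.24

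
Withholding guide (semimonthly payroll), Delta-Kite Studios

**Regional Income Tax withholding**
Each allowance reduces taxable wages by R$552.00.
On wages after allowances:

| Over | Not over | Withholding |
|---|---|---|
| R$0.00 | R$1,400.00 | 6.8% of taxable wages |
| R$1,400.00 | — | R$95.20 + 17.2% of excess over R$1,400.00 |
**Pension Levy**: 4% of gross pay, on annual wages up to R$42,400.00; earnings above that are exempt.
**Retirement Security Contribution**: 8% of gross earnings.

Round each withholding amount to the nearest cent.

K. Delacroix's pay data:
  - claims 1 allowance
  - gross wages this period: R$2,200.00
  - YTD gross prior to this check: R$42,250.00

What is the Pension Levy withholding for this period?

R$6.00

Pension Levy: cap R$42,400.00 − YTD R$42,250.00 = R$150.00 subject; 4% × R$150.00 = R$6.00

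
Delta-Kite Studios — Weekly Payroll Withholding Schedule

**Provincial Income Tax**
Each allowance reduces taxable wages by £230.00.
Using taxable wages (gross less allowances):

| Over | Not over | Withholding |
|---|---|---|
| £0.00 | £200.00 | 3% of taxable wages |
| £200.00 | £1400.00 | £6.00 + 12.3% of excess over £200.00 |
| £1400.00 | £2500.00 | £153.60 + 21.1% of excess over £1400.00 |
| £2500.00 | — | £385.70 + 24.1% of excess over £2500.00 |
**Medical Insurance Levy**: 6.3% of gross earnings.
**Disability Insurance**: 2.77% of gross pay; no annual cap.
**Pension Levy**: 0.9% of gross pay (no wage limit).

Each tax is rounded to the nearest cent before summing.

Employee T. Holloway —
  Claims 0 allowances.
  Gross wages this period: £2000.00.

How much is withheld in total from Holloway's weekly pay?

£479.60

Provincial Income Tax: taxable = £2000.00
  £153.60 + 21.1% × (£2000.00 − £1400.00) = £153.60 + 21.1% × £600.00 = £280.20
Medical Insurance Levy: 6.3% × £2000.00 = £126.00
Disability Insurance: 2.77% × £2000.00 = £55.40
Pension Levy: 0.9% × £2000.00 = £18.00
Total: £280.20 + £126.00 + £55.40 + £18.00 = £479.60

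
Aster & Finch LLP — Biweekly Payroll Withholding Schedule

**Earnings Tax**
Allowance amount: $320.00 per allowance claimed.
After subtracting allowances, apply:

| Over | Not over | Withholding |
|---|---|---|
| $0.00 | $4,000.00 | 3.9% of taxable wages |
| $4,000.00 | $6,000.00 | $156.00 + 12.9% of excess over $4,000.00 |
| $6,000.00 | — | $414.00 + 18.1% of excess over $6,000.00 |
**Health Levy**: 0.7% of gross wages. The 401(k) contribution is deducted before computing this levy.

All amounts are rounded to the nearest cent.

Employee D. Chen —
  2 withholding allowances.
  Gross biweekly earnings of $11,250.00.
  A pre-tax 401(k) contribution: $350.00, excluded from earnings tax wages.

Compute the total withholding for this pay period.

$1,261.36

Earnings Tax: taxable = $11,250.00 − $350.00 − 2×$320.00 = $10,260.00
  $414.00 + 18.1% × ($10,260.00 − $6,000.00) = $414.00 + 18.1% × $4,260.00 = $1,185.06
Health Levy: 0.7% × $10,900.00 = $76.30
Total: $1,185.06 + $76.30 = $1,261.36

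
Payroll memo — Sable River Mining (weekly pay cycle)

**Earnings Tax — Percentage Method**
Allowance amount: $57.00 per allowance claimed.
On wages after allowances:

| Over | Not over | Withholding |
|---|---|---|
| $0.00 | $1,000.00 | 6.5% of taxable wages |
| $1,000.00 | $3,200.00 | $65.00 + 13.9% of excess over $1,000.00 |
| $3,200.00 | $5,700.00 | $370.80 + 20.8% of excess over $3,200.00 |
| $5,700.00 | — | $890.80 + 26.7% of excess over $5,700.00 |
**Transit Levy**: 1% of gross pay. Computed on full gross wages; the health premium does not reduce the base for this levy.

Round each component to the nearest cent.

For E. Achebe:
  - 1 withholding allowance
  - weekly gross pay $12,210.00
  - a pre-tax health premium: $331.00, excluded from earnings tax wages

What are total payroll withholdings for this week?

Earnings Tax: taxable = $12,210.00 − $331.00 − 1×$57.00 = $11,822.00
  $890.80 + 26.7% × ($11,822.00 − $5,700.00) = $890.80 + 26.7% × $6,122.00 = $2,525.37
Transit Levy: 1% × $12,210.00 = $122.10
Total: $2,525.37 + $122.10 = $2,647.47

$2,647.47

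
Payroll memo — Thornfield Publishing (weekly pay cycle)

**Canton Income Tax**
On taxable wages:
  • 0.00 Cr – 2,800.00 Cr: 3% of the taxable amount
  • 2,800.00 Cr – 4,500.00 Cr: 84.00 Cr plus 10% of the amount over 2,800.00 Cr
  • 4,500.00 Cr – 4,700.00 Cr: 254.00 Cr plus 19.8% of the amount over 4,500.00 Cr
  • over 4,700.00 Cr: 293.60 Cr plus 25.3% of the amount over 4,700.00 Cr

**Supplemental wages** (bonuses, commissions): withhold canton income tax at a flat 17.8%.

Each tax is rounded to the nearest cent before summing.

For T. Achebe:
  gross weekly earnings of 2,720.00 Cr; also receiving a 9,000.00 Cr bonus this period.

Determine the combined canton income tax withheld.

Canton Income Tax: taxable = 2,720.00 Cr
  3% × 2,720.00 Cr = 81.60 Cr
Supplemental (17.8% flat on bonus): 17.8% × 9,000.00 Cr = 1,602.00 Cr
Total canton income tax: 81.60 Cr + 1,602.00 Cr = 1,683.60 Cr

1,683.60 Cr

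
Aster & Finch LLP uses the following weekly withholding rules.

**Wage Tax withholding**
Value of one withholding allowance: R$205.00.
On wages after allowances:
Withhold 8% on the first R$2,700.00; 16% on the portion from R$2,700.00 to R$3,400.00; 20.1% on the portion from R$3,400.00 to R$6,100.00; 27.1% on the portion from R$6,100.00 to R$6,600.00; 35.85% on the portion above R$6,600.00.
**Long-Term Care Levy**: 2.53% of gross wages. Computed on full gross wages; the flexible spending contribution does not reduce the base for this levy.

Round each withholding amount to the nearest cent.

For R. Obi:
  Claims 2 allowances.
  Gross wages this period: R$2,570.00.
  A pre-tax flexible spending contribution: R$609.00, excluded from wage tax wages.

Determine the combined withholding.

R$189.10

Wage Tax: taxable = R$2,570.00 − R$609.00 − 2×R$205.00 = R$1,551.00
  8% × R$1,551.00 = R$124.08
Long-Term Care Levy: 2.53% × R$2,570.00 = R$65.02
Total: R$124.08 + R$65.02 = R$189.10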